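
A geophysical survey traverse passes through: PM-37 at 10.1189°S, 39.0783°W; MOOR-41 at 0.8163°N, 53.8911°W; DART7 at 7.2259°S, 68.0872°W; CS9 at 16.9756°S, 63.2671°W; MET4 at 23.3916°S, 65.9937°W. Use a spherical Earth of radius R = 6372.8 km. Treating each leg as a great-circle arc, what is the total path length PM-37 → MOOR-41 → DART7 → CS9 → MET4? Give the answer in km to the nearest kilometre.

5825 km

PM-37→MOOR-41: c = 0.320338 rad, d = 2041.45 km
MOOR-41→DART7: c = 0.284248 rad, d = 1811.45 km
DART7→CS9: c = 0.188953 rad, d = 1204.16 km
CS9→MET4: c = 0.120547 rad, d = 768.22 km
Total = 2041.45 + 1811.45 + 1204.16 + 768.22 = 5825.29 km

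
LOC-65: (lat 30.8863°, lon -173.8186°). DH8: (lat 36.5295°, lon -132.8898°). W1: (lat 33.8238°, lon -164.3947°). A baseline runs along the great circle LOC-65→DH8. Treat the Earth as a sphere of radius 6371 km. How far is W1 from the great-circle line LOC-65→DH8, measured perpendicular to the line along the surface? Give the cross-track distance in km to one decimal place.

δ₁₃ = central angle LOC-65→W1 = 0.148026 rad  (haversine)
θ₁₃ = bearing LOC-65→W1 = 67.264°,  θ₁₂ = bearing LOC-65→DH8 = 69.275°
dₓₜ = R·arcsin(sin δ₁₃ · sin(θ₁₃ − θ₁₂)) = 6371·arcsin(0.14749·sin(-2.012°)) = -32.984 km
|dₓₜ| = 32.984 km

33.0 km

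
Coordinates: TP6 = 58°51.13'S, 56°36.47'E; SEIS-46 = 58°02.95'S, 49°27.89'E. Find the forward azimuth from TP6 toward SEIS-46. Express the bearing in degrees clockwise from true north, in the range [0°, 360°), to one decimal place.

TP6: φ = -58.85217°, λ = +56.60783°
SEIS-46: φ = -58.04917°, λ = +49.46483°
Δλ = -7.1430°
y = sin Δλ · cos φ₂ = -0.065803
x = cos φ₁ sin φ₂ − sin φ₁ cos φ₂ cos Δλ = 0.010500
θ = atan2(y, x) = -80.9343° → 279.0657° (mod 360°)

279.1°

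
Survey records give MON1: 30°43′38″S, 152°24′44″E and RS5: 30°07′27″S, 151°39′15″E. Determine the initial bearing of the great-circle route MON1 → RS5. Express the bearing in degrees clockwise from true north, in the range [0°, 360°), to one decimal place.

312.5°

MON1: φ = -30.72722°, λ = +152.41222°
RS5: φ = -30.12417°, λ = +151.65417°
Δλ = -0.7581°
y = sin Δλ · cos φ₂ = -0.011443
x = cos φ₁ sin φ₂ − sin φ₁ cos φ₂ cos Δλ = 0.010486
θ = atan2(y, x) = -47.4984° → 312.5016° (mod 360°)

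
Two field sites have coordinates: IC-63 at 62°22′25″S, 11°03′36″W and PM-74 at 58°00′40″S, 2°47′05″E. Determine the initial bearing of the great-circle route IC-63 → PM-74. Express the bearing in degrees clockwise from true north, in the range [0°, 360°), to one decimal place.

63.8°

IC-63: φ = -62.37361°, λ = -11.06000°
PM-74: φ = -58.01111°, λ = +2.78472°
Δλ = 13.8447°
y = sin Δλ · cos φ₂ = 0.126766
x = cos φ₁ sin φ₂ − sin φ₁ cos φ₂ cos Δλ = 0.062431
θ = atan2(y, x) = 63.7803° → 63.7803° (mod 360°)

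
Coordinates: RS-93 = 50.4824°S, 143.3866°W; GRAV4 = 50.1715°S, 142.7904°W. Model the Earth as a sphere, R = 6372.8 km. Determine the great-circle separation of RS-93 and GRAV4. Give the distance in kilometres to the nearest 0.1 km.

54.7 km

Δφ = 0.3109°,  Δλ = 0.5962°
a = sin²(Δφ/2) + cos φ₁ cos φ₂ sin²(Δλ/2) = 0.000018
c = 2·arcsin(√a) = 0.008577 rad = 0.4915°
d = R·c = 6372.8 × 0.008577 = 54.7 km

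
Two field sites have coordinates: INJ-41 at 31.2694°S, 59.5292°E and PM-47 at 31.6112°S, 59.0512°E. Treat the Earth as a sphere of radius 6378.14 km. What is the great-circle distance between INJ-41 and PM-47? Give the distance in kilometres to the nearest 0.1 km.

Δφ = -0.3418°,  Δλ = -0.4780°
a = sin²(Δφ/2) + cos φ₁ cos φ₂ sin²(Δλ/2) = 0.000022
c = 2·arcsin(√a) = 0.009287 rad = 0.5321°
d = R·c = 6378.14 × 0.009287 = 59.2 km

59.2 km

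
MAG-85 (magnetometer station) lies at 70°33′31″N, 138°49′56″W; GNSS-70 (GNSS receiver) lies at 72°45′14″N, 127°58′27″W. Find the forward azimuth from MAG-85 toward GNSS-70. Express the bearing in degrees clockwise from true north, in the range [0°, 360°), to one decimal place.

MAG-85: φ = +70.55861°, λ = -138.83222°
GNSS-70: φ = +72.75389°, λ = -127.97417°
Δλ = 10.8581°
y = sin Δλ · cos φ₂ = 0.055849
x = cos φ₁ sin φ₂ − sin φ₁ cos φ₂ cos Δλ = 0.043311
θ = atan2(y, x) = 52.2067° → 52.2067° (mod 360°)

52.2°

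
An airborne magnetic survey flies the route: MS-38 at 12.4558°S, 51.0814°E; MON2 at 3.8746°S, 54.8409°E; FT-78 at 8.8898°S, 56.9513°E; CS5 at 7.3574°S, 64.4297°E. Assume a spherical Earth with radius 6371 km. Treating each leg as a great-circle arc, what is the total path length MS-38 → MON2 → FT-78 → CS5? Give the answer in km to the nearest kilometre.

2485 km

MS-38→MON2: c = 0.163222 rad, d = 1039.88 km
MON2→FT-78: c = 0.094873 rad, d = 604.43 km
FT-78→CS5: c = 0.131946 rad, d = 840.63 km
Total = 1039.88 + 604.43 + 840.63 = 2484.95 km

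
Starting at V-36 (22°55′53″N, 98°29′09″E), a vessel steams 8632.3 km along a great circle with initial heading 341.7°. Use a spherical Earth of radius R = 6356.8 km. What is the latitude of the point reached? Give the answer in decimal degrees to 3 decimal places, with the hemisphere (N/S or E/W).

69.548°N

V-36: φ = +22.93139°, λ = +98.48583°
δ = d/R = 8632.3/6356.8 = 1.357963 rad
φ₂ = arcsin(sin φ₁ cos δ + cos φ₁ sin δ cos θ)
   = arcsin(0.38963·0.21123 + 0.92097·0.97744·0.94943) = 69.54814°
λ₂ = λ₁ + atan2(sin θ sin δ cos φ₁, cos δ − sin φ₁ sin φ₂) = -20.07213°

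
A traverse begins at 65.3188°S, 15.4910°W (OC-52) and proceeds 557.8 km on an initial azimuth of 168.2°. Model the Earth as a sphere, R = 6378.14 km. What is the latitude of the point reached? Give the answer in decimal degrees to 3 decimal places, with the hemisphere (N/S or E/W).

δ = d/R = 557.8/6378.14 = 0.087455 rad
φ₂ = arcsin(sin φ₁ cos δ + cos φ₁ sin δ cos θ)
   = arcsin(-0.90865·0.99618 + 0.41757·0.08734·-0.97887) = -70.19883°
λ₂ = λ₁ + atan2(sin θ sin δ cos φ₁, cos δ − sin φ₁ sin φ₂) = -12.46861°

70.199°S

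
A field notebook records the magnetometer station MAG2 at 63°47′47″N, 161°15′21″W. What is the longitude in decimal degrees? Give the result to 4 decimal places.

161.2558°W

161° + 15′/60 + 21″/3600 = 161 + 0.25000 + 0.00583 = 161.2558°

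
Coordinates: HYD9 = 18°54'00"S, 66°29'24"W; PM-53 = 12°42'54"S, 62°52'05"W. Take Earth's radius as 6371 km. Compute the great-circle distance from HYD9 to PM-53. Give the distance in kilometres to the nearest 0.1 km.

HYD9: φ = -18.90000°, λ = -66.49000°
PM-53: φ = -12.71500°, λ = -62.86806°
Δφ = 6.1850°,  Δλ = 3.6219°
a = sin²(Δφ/2) + cos φ₁ cos φ₂ sin²(Δλ/2) = 0.003832
c = 2·arcsin(√a) = 0.123887 rad = 7.0982°
d = R·c = 6371 × 0.123887 = 789.3 km

789.3 km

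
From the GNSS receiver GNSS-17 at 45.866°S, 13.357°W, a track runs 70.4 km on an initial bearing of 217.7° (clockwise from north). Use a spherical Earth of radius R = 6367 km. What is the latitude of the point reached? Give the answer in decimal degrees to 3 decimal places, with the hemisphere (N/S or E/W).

46.366°S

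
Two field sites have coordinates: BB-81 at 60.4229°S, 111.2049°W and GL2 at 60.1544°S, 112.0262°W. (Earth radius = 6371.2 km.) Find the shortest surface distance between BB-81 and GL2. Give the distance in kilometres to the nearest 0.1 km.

54.2 km

Δφ = 0.2685°,  Δλ = -0.8213°
a = sin²(Δφ/2) + cos φ₁ cos φ₂ sin²(Δλ/2) = 0.000018
c = 2·arcsin(√a) = 0.008511 rad = 0.4876°
d = R·c = 6371.2 × 0.008511 = 54.2 km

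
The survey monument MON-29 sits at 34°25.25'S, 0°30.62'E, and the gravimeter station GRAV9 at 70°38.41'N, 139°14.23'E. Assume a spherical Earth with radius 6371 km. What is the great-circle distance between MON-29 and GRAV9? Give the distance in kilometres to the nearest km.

15304 km

MON-29: φ = -34.42083°, λ = +0.51033°
GRAV9: φ = +70.64017°, λ = +139.23717°
Δφ = 105.0610°,  Δλ = 138.7268°
a = sin²(Δφ/2) + cos φ₁ cos φ₂ sin²(Δλ/2) = 0.869413
c = 2·arcsin(√a) = 2.402124 rad = 137.6316°
d = R·c = 6371 × 2.402124 = 15303.9 km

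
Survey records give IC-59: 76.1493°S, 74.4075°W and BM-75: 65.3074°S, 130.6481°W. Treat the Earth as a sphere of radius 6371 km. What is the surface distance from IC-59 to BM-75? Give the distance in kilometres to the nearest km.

2260 km

Δφ = 10.8419°,  Δλ = -56.2406°
a = sin²(Δφ/2) + cos φ₁ cos φ₂ sin²(Δλ/2) = 0.031141
c = 2·arcsin(√a) = 0.354795 rad = 20.3282°
d = R·c = 6371 × 0.354795 = 2260.4 km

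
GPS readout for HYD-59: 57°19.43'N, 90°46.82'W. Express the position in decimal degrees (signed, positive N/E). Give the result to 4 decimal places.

lat: 57.3238° N → +57.3238°
lon: 90.7803° W → -90.7803°

+57.3238°, -90.7803°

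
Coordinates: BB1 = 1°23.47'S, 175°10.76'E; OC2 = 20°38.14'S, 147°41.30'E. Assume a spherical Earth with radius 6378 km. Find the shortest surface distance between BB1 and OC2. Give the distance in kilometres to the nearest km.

3676 km

BB1: φ = -1.39117°, λ = +175.17933°
OC2: φ = -20.63567°, λ = +147.68833°
Δφ = -19.2445°,  Δλ = -27.4910°
a = sin²(Δφ/2) + cos φ₁ cos φ₂ sin²(Δλ/2) = 0.080760
c = 2·arcsin(√a) = 0.576309 rad = 33.0201°
d = R·c = 6378 × 0.576309 = 3675.7 km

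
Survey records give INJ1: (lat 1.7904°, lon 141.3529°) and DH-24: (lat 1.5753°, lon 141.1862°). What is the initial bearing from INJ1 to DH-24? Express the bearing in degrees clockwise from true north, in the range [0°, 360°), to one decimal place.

Δλ = -0.1667°
y = sin Δλ · cos φ₂ = -0.002908
x = cos φ₁ sin φ₂ − sin φ₁ cos φ₂ cos Δλ = -0.003754
θ = atan2(y, x) = -142.2342° → 217.7658° (mod 360°)

217.8°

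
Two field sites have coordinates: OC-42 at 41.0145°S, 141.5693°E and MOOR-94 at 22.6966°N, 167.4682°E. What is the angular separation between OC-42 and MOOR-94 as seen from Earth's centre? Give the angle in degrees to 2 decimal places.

Δφ = 63.7111°,  Δλ = 25.8989°
a = sin²(Δφ/2) + cos φ₁ cos φ₂ sin²(Δλ/2) = 0.313508
c = 2·arcsin(√a) = 1.188573 rad = 68.1002°

68.10°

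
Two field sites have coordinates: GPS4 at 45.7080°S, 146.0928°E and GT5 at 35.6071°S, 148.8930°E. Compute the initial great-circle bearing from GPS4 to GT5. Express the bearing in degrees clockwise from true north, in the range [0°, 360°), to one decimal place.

Δλ = 2.8002°
y = sin Δλ · cos φ₂ = 0.039719
x = cos φ₁ sin φ₂ − sin φ₁ cos φ₂ cos Δλ = 0.174687
θ = atan2(y, x) = 12.8097° → 12.8097° (mod 360°)

12.8°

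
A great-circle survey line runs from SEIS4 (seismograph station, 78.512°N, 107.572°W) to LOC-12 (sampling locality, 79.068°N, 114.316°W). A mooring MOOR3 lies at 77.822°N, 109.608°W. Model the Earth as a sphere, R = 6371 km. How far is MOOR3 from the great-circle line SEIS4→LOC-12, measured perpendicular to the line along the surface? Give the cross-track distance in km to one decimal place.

δ₁₃ = central angle SEIS4→MOOR3 = 0.014074 rad  (haversine)
θ₁₃ = bearing SEIS4→MOOR3 = 212.176°,  θ₁₂ = bearing SEIS4→LOC-12 = 296.265°
dₓₜ = R·arcsin(sin δ₁₃ · sin(θ₁₃ − θ₁₂)) = 6371·arcsin(0.01407·sin(-84.089°)) = -89.188 km
|dₓₜ| = 89.188 km

89.2 km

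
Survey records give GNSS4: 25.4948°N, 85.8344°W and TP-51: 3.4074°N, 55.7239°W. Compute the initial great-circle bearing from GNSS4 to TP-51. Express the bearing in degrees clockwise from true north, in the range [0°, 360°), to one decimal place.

Δλ = 30.1105°
y = sin Δλ · cos φ₂ = 0.500782
x = cos φ₁ sin φ₂ − sin φ₁ cos φ₂ cos Δλ = -0.318041
θ = atan2(y, x) = 122.4191° → 122.4191° (mod 360°)

122.4°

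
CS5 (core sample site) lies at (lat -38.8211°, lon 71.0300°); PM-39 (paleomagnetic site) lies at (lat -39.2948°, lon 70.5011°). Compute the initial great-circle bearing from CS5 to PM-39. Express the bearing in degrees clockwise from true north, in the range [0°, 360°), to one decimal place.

Δλ = -0.5289°
y = sin Δλ · cos φ₂ = -0.007144
x = cos φ₁ sin φ₂ − sin φ₁ cos φ₂ cos Δλ = -0.008288
θ = atan2(y, x) = -139.2412° → 220.7588° (mod 360°)

220.8°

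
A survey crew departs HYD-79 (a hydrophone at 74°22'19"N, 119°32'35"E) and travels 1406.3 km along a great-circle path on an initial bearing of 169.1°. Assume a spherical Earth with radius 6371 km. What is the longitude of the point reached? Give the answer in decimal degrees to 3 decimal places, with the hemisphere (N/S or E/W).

124.578°E

HYD-79: φ = +74.37194°, λ = +119.54306°
δ = d/R = 1406.3/6371 = 0.220735 rad
φ₂ = arcsin(sin φ₁ cos δ + cos φ₁ sin δ cos θ)
   = arcsin(0.96303·0.97574 + 0.26939·0.21895·-0.98196) = 61.85376°
λ₂ = λ₁ + atan2(sin θ sin δ cos φ₁, cos δ − sin φ₁ sin φ₂) = 124.57821°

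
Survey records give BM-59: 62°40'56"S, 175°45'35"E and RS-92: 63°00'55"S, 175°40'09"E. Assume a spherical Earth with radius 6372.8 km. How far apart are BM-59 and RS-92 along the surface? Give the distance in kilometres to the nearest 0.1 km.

BM-59: φ = -62.68222°, λ = +175.75972°
RS-92: φ = -63.01528°, λ = +175.66917°
Δφ = -0.3331°,  Δλ = -0.0906°
a = sin²(Δφ/2) + cos φ₁ cos φ₂ sin²(Δλ/2) = 0.000009
c = 2·arcsin(√a) = 0.005857 rad = 0.3356°
d = R·c = 6372.8 × 0.005857 = 37.3 km

37.3 km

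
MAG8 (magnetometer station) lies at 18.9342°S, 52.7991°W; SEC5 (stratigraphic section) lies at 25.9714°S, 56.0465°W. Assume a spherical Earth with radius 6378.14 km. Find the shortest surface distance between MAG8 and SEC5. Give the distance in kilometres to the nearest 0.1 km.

851.5 km

Δφ = -7.0372°,  Δλ = -3.2474°
a = sin²(Δφ/2) + cos φ₁ cos φ₂ sin²(Δλ/2) = 0.004449
c = 2·arcsin(√a) = 0.133506 rad = 7.6493°
d = R·c = 6378.14 × 0.133506 = 851.5 km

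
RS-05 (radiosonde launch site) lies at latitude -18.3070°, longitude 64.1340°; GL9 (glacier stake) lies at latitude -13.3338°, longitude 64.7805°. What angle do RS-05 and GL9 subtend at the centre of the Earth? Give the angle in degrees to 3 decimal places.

Δφ = 4.9732°,  Δλ = 0.6465°
a = sin²(Δφ/2) + cos φ₁ cos φ₂ sin²(Δλ/2) = 0.001912
c = 2·arcsin(√a) = 0.087474 rad = 5.0119°

5.012°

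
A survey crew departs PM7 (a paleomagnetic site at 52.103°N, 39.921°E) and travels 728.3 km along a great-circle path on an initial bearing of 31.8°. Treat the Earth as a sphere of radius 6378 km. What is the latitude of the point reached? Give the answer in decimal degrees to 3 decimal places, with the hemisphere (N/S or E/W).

57.507°N

δ = d/R = 728.3/6378 = 0.114189 rad
φ₂ = arcsin(sin φ₁ cos δ + cos φ₁ sin δ cos θ)
   = arcsin(0.78912·0.99349 + 0.61424·0.11394·0.84989) = 57.50723°
λ₂ = λ₁ + atan2(sin θ sin δ cos φ₁, cos δ − sin φ₁ sin φ₂) = 46.33836°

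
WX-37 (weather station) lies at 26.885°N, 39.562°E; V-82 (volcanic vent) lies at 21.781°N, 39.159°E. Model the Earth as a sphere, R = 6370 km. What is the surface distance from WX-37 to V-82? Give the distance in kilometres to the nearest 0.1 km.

Δφ = -5.1040°,  Δλ = -0.4030°
a = sin²(Δφ/2) + cos φ₁ cos φ₂ sin²(Δλ/2) = 0.001993
c = 2·arcsin(√a) = 0.089312 rad = 5.1172°
d = R·c = 6370 × 0.089312 = 568.9 km

568.9 km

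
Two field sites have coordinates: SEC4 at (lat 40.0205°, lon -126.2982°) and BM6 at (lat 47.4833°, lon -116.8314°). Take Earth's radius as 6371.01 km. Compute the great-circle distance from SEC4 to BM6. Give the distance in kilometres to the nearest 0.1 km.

Δφ = 7.4628°,  Δλ = 9.4668°
a = sin²(Δφ/2) + cos φ₁ cos φ₂ sin²(Δλ/2) = 0.007759
c = 2·arcsin(√a) = 0.176404 rad = 10.1072°
d = R·c = 6371.01 × 0.176404 = 1123.9 km

1123.9 km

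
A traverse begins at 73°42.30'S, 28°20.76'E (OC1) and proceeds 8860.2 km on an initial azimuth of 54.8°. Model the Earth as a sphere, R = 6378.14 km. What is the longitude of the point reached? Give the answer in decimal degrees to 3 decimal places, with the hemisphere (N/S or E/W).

OC1: φ = -73.70500°, λ = +28.34600°
δ = d/R = 8860.2/6378.14 = 1.389151 rad
φ₂ = arcsin(sin φ₁ cos δ + cos φ₁ sin δ cos θ)
   = arcsin(-0.95983·0.18065 + 0.28058·0.98355·0.57643) = -0.82023°
λ₂ = λ₁ + atan2(sin θ sin δ cos φ₁, cos δ − sin φ₁ sin φ₂) = 81.83893°

81.839°E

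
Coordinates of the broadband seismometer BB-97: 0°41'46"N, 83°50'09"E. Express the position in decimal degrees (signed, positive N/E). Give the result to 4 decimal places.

lat: 0.6961° N → +0.6961°
lon: 83.8358° E → +83.8358°

+0.6961°, +83.8358°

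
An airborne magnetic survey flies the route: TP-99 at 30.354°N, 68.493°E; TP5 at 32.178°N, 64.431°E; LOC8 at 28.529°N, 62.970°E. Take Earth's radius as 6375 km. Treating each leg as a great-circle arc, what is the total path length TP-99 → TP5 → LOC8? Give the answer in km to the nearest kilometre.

TP-99→TP5: c = 0.068444 rad, d = 436.33 km
TP5→LOC8: c = 0.067379 rad, d = 429.54 km
Total = 436.33 + 429.54 = 865.87 km

866 km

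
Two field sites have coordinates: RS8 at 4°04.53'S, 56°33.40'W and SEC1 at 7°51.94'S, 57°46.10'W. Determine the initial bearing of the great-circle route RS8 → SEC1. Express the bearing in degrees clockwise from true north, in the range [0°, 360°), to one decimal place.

197.6°

RS8: φ = -4.07550°, λ = -56.55667°
SEC1: φ = -7.86567°, λ = -57.76833°
Δλ = -1.2117°
y = sin Δλ · cos φ₂ = -0.020947
x = cos φ₁ sin φ₂ − sin φ₁ cos φ₂ cos Δλ = -0.066118
θ = atan2(y, x) = -162.4212° → 197.5788° (mod 360°)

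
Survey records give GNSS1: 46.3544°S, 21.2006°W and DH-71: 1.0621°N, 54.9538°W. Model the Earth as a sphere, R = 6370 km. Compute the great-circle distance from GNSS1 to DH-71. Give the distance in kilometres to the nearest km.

6217 km

Δφ = 47.4165°,  Δλ = -33.7532°
a = sin²(Δφ/2) + cos φ₁ cos φ₂ sin²(Δλ/2) = 0.219828
c = 2·arcsin(√a) = 0.975996 rad = 55.9204°
d = R·c = 6370 × 0.975996 = 6217.1 km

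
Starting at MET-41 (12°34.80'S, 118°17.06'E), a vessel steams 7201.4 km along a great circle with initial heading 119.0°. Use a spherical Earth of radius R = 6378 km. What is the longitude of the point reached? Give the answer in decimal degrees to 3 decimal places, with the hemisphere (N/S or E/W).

173.859°W

MET-41: φ = -12.58000°, λ = +118.28433°
δ = d/R = 7201.4/6378 = 1.129100 rad
φ₂ = arcsin(sin φ₁ cos δ + cos φ₁ sin δ cos θ)
   = arcsin(-0.21780·0.42747 + 0.97599·0.90403·-0.48481) = -31.39025°
λ₂ = λ₁ + atan2(sin θ sin δ cos φ₁, cos δ − sin φ₁ sin φ₂) = -173.85859°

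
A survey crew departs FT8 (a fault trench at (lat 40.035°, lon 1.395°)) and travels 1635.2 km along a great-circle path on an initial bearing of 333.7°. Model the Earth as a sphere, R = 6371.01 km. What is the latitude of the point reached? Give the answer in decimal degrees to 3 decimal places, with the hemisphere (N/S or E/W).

52.790°N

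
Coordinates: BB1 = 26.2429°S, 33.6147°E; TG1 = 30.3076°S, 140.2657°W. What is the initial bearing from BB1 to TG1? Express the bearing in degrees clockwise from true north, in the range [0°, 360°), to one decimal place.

Δλ = -173.8804°
y = sin Δλ · cos φ₂ = -0.092034
x = cos φ₁ sin φ₂ − sin φ₁ cos φ₂ cos Δλ = -0.832197
θ = atan2(y, x) = -173.6892° → 186.3108° (mod 360°)

186.3°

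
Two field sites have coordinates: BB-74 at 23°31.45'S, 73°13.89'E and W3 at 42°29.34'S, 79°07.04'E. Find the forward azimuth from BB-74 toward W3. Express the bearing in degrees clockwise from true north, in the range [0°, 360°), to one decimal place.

BB-74: φ = -23.52417°, λ = +73.23150°
W3: φ = -42.48900°, λ = +79.11733°
Δλ = 5.8858°
y = sin Δλ · cos φ₂ = 0.075619
x = cos φ₁ sin φ₂ − sin φ₁ cos φ₂ cos Δλ = -0.326539
θ = atan2(y, x) = 166.9615° → 166.9615° (mod 360°)

167.0°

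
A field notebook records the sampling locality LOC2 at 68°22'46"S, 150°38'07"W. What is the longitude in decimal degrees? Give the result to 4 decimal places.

150.6353°W

150° + 38′/60 + 7″/3600 = 150 + 0.63333 + 0.00194 = 150.6353°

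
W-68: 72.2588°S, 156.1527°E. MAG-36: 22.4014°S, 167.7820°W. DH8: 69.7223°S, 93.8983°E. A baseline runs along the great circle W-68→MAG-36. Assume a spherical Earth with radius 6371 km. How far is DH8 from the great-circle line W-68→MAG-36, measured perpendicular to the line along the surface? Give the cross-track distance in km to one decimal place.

δ₁₃ = central angle W-68→DH8 = 0.340528 rad  (haversine)
θ₁₃ = bearing W-68→DH8 = 246.690°,  θ₁₂ = bearing W-68→MAG-36 = 42.418°
dₓₜ = R·arcsin(sin δ₁₃ · sin(θ₁₃ − θ₁₂)) = 6371·arcsin(0.33398·sin(204.271°)) = -877.424 km
|dₓₜ| = 877.424 km

877.4 km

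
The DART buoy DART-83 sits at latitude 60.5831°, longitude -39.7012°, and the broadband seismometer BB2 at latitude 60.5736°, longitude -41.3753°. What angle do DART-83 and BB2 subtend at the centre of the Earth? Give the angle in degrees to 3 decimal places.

0.822°

Δφ = -0.0095°,  Δλ = -1.6741°
a = sin²(Δφ/2) + cos φ₁ cos φ₂ sin²(Δλ/2) = 0.000052
c = 2·arcsin(√a) = 0.014354 rad = 0.8224°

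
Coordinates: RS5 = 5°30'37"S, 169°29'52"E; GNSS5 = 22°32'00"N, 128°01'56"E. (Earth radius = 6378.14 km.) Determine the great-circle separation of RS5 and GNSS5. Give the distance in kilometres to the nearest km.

5488 km

RS5: φ = -5.51028°, λ = +169.49778°
GNSS5: φ = +22.53333°, λ = +128.03222°
Δφ = 28.0436°,  Δλ = -41.4656°
a = sin²(Δφ/2) + cos φ₁ cos φ₂ sin²(Δλ/2) = 0.173926
c = 2·arcsin(√a) = 0.860381 rad = 49.2962°
d = R·c = 6378.14 × 0.860381 = 5487.6 km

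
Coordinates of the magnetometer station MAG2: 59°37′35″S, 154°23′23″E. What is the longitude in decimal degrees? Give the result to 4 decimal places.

154.3897°E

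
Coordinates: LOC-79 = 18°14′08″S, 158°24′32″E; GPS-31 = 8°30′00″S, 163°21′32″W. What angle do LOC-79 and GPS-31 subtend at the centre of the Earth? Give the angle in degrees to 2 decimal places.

38.36°

LOC-79: φ = -18.23556°, λ = +158.40889°
GPS-31: φ = -8.50000°, λ = -163.35889°
Δφ = 9.7356°,  Δλ = 38.2322°
a = sin²(Δφ/2) + cos φ₁ cos φ₂ sin²(Δλ/2) = 0.107941
c = 2·arcsin(√a) = 0.669523 rad = 38.3609°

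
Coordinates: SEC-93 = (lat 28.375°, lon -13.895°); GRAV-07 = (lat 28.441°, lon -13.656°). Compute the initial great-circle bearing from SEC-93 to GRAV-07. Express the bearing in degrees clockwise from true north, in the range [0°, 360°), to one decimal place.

Δλ = 0.2390°
y = sin Δλ · cos φ₂ = 0.003668
x = cos φ₁ sin φ₂ − sin φ₁ cos φ₂ cos Δλ = 0.001156
θ = atan2(y, x) = 72.5131° → 72.5131° (mod 360°)

72.5°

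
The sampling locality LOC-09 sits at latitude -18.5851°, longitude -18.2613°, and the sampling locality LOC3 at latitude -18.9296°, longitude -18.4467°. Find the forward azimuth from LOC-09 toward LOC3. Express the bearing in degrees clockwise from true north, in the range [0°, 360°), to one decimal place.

207.0°

Δλ = -0.1854°
y = sin Δλ · cos φ₂ = -0.003061
x = cos φ₁ sin φ₂ − sin φ₁ cos φ₂ cos Δλ = -0.006014
θ = atan2(y, x) = -153.0269° → 206.9731° (mod 360°)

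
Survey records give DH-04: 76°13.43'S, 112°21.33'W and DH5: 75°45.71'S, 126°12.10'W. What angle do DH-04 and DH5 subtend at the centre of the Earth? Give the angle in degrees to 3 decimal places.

3.375°

DH-04: φ = -76.22383°, λ = -112.35550°
DH5: φ = -75.76183°, λ = -126.20167°
Δφ = 0.4620°,  Δλ = -13.8462°
a = sin²(Δφ/2) + cos φ₁ cos φ₂ sin²(Δλ/2) = 0.000867
c = 2·arcsin(√a) = 0.058905 rad = 3.3750°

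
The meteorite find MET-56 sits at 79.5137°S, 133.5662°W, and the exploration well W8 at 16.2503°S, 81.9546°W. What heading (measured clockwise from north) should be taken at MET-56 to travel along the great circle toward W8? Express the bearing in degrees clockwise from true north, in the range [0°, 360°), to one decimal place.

Δλ = 51.6116°
y = sin Δλ · cos φ₂ = 0.752504
x = cos φ₁ sin φ₂ − sin φ₁ cos φ₂ cos Δλ = 0.535293
θ = atan2(y, x) = 54.5739° → 54.5739° (mod 360°)

54.6°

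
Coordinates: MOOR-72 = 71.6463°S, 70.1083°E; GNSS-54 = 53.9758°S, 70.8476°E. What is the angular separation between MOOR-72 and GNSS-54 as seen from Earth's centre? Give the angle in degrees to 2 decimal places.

17.67°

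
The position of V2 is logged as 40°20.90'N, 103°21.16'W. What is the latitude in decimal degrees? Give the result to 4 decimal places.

40° + 20.90′/60 = 40 + 0.34833 = 40.3483°

40.3483°N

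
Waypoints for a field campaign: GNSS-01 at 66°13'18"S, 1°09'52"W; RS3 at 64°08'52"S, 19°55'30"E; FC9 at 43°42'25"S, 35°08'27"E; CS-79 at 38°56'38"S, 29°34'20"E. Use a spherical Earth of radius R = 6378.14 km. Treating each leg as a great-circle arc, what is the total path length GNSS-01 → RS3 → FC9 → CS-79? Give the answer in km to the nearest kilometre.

4181 km

GNSS-01: φ = -66.22167°, λ = -1.16444°
RS3: φ = -64.14778°, λ = +19.92500°
FC9: φ = -43.70694°, λ = +35.14083°
CS-79: φ = -38.94389°, λ = +29.57222°
GNSS-01→RS3: c = 0.157842 rad, d = 1006.74 km
RS3→FC9: c = 0.387165 rad, d = 2469.39 km
FC9→CS-79: c = 0.110571 rad, d = 705.24 km
Total = 1006.74 + 2469.39 + 705.24 = 4181.37 km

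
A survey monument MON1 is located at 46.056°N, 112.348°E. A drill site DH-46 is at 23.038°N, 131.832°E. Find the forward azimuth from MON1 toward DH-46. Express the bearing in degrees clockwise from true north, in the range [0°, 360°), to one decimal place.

Δλ = 19.4840°
y = sin Δλ · cos φ₂ = 0.306942
x = cos φ₁ sin φ₂ − sin φ₁ cos φ₂ cos Δλ = -0.353077
θ = atan2(y, x) = 138.9984° → 138.9984° (mod 360°)

139.0°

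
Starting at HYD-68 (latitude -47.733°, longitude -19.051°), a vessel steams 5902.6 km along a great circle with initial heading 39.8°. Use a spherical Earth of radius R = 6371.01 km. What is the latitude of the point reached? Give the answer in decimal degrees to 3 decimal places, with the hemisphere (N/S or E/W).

1.797°S

δ = d/R = 5902.6/6371.01 = 0.926478 rad
φ₂ = arcsin(sin φ₁ cos δ + cos φ₁ sin δ cos θ)
   = arcsin(-0.74002·0.60065 + 0.67259·0.79951·0.76828) = -1.79702°
λ₂ = λ₁ + atan2(sin θ sin δ cos φ₁, cos δ − sin φ₁ sin φ₂) = 11.74784°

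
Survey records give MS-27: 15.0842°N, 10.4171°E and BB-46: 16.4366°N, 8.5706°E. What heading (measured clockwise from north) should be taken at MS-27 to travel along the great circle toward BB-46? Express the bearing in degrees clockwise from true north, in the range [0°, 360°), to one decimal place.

Δλ = -1.8465°
y = sin Δλ · cos φ₂ = -0.030905
x = cos φ₁ sin φ₂ − sin φ₁ cos φ₂ cos Δλ = 0.023731
θ = atan2(y, x) = -52.4803° → 307.5197° (mod 360°)

307.5°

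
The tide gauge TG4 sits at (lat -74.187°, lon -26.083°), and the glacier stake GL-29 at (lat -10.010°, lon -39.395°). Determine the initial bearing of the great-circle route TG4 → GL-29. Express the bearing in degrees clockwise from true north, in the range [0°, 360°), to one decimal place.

345.5°

Δλ = -13.3120°
y = sin Δλ · cos φ₂ = -0.226749
x = cos φ₁ sin φ₂ − sin φ₁ cos φ₂ cos Δλ = 0.874685
θ = atan2(y, x) = -14.5331° → 345.4669° (mod 360°)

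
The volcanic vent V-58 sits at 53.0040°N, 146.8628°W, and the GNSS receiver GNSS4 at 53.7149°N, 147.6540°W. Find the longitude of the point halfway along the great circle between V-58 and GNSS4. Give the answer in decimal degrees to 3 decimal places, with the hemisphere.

Bx = cos φ₂ cos Δλ = 0.591747,  By = cos φ₂ sin Δλ = -0.008172
φₘ = atan2(sin φ₁ + sin φ₂, √((cos φ₁ + Bx)² + By²)) = 53.36010°
λₘ = λ₁ + atan2(By, cos φ₁ + Bx) = -147.25510°

147.255°W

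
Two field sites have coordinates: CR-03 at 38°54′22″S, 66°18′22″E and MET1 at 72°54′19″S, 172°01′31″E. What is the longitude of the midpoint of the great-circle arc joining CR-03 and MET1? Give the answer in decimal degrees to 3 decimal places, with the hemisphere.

CR-03: φ = -38.90611°, λ = +66.30611°
MET1: φ = -72.90528°, λ = +172.02528°
Bx = cos φ₂ cos Δλ = -0.079638,  By = cos φ₂ sin Δλ = 0.282959
φₘ = atan2(sin φ₁ + sin φ₂, √((cos φ₁ + Bx)² + By²)) = -64.55289°
λₘ = λ₁ + atan2(By, cos φ₁ + Bx) = 88.35765°

88.358°E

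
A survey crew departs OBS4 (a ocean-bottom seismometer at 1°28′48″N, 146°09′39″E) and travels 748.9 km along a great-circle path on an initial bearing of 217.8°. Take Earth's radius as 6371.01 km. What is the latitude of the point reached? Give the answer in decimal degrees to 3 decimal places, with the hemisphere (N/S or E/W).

3.841°S

OBS4: φ = +1.48000°, λ = +146.16083°
δ = d/R = 748.9/6371.01 = 0.117548 rad
φ₂ = arcsin(sin φ₁ cos δ + cos φ₁ sin δ cos θ)
   = arcsin(0.02583·0.99310 + 0.99967·0.11728·-0.79016) = -3.84094°
λ₂ = λ₁ + atan2(sin θ sin δ cos φ₁, cos δ − sin φ₁ sin φ₂) = 142.02955°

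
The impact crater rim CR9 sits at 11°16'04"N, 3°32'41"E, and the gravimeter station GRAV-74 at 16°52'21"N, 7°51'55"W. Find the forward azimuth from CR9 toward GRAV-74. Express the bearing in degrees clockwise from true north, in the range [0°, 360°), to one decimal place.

CR9: φ = +11.26778°, λ = +3.54472°
GRAV-74: φ = +16.87250°, λ = -7.86528°
Δλ = -11.4100°
y = sin Δλ · cos φ₂ = -0.189313
x = cos φ₁ sin φ₂ − sin φ₁ cos φ₂ cos Δλ = 0.101360
θ = atan2(y, x) = -61.8348° → 298.1652° (mod 360°)

298.2°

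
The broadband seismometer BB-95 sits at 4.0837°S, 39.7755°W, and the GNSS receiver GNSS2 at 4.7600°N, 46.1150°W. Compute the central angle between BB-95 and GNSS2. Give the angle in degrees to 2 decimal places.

10.88°

Δφ = 8.8437°,  Δλ = -6.3395°
a = sin²(Δφ/2) + cos φ₁ cos φ₂ sin²(Δλ/2) = 0.008983
c = 2·arcsin(√a) = 0.189847 rad = 10.8775°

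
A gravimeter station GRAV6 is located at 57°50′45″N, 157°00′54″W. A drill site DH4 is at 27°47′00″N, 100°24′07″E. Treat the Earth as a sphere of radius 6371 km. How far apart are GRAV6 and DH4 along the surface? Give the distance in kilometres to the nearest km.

GRAV6: φ = +57.84583°, λ = -157.01500°
DH4: φ = +27.78333°, λ = +100.40194°
Δφ = -30.0625°,  Δλ = -102.5831°
a = sin²(Δφ/2) + cos φ₁ cos φ₂ sin²(Δλ/2) = 0.353971
c = 2·arcsin(√a) = 1.274418 rad = 73.0188°
d = R·c = 6371 × 1.274418 = 8119.3 km

8119 km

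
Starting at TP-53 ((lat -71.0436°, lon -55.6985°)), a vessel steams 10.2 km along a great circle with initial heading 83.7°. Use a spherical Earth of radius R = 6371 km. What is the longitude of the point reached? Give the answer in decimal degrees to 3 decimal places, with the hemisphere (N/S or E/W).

55.418°W

δ = d/R = 10.2/6371 = 0.001601 rad
φ₂ = arcsin(sin φ₁ cos δ + cos φ₁ sin δ cos θ)
   = arcsin(-0.94577·1.00000 + 0.32485·0.00160·0.10973) = -71.03332°
λ₂ = λ₁ + atan2(sin θ sin δ cos φ₁, cos δ − sin φ₁ sin φ₂) = -55.41797°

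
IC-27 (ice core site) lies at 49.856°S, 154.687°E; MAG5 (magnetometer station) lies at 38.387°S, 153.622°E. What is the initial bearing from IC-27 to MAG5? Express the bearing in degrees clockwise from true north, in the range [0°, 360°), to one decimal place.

355.8°

Δλ = -1.0650°
y = sin Δλ · cos φ₂ = -0.014569
x = cos φ₁ sin φ₂ − sin φ₁ cos φ₂ cos Δλ = 0.198734
θ = atan2(y, x) = -4.1928° → 355.8072° (mod 360°)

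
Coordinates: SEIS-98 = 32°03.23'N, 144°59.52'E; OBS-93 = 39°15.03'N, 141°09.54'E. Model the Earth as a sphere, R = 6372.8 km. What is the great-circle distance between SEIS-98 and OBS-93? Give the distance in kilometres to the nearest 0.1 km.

872.0 km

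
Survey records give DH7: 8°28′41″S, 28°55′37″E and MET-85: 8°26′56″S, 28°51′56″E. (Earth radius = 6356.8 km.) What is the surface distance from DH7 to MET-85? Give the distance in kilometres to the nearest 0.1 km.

7.5 km

DH7: φ = -8.47806°, λ = +28.92694°
MET-85: φ = -8.44889°, λ = +28.86556°
Δφ = 0.0292°,  Δλ = -0.0614°
a = sin²(Δφ/2) + cos φ₁ cos φ₂ sin²(Δλ/2) = 0.000000
c = 2·arcsin(√a) = 0.001176 rad = 0.0674°
d = R·c = 6356.8 × 0.001176 = 7.5 km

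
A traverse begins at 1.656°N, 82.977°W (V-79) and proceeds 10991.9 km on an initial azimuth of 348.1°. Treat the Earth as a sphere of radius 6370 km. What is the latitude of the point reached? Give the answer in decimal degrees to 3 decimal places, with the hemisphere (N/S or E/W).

74.144°N

δ = d/R = 10991.9/6370 = 1.725573 rad
φ₂ = arcsin(sin φ₁ cos δ + cos φ₁ sin δ cos θ)
   = arcsin(0.02890·-0.15416 + 0.99958·0.98805·0.97851) = 74.14435°
λ₂ = λ₁ + atan2(sin θ sin δ cos φ₁, cos δ − sin φ₁ sin φ₂) = 145.24321°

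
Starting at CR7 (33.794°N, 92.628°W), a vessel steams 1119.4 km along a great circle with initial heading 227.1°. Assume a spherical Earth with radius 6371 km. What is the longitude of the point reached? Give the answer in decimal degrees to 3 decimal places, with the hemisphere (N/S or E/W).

δ = d/R = 1119.4/6371 = 0.175702 rad
φ₂ = arcsin(sin φ₁ cos δ + cos φ₁ sin δ cos θ)
   = arcsin(0.55621·0.98460 + 0.83104·0.17480·-0.68072) = 26.66413°
λ₂ = λ₁ + atan2(sin θ sin δ cos φ₁, cos δ − sin φ₁ sin φ₂) = -100.86607°

100.866°W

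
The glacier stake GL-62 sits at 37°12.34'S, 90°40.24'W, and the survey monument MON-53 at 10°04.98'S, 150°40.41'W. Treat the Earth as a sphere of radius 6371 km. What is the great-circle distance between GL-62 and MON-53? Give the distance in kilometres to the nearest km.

6687 km

GL-62: φ = -37.20567°, λ = -90.67067°
MON-53: φ = -10.08300°, λ = -150.67350°
Δφ = 27.1227°,  Δλ = -60.0028°
a = sin²(Δφ/2) + cos φ₁ cos φ₂ sin²(Δλ/2) = 0.251043
c = 2·arcsin(√a) = 1.049604 rad = 60.1379°
d = R·c = 6371 × 1.049604 = 6687.0 km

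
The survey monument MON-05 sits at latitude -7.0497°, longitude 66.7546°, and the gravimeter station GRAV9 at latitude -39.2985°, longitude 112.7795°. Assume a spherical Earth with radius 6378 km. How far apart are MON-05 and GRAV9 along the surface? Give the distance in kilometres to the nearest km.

Δφ = -32.2488°,  Δλ = 46.0249°
a = sin²(Δφ/2) + cos φ₁ cos φ₂ sin²(Δλ/2) = 0.194503
c = 2·arcsin(√a) = 0.913480 rad = 52.3386°
d = R·c = 6378 × 0.913480 = 5826.2 km

5826 km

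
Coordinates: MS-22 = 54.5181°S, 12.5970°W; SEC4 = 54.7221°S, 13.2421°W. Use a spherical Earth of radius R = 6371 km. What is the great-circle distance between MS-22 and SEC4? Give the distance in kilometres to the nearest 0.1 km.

Δφ = -0.2040°,  Δλ = -0.6451°
a = sin²(Δφ/2) + cos φ₁ cos φ₂ sin²(Δλ/2) = 0.000014
c = 2·arcsin(√a) = 0.007428 rad = 0.4256°
d = R·c = 6371 × 0.007428 = 47.3 km

47.3 km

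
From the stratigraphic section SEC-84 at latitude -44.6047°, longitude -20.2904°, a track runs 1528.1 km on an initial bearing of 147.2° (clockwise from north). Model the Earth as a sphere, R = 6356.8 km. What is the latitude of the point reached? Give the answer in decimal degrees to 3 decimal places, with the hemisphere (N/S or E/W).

55.538°S

δ = d/R = 1528.1/6356.8 = 0.240388 rad
φ₂ = arcsin(sin φ₁ cos δ + cos φ₁ sin δ cos θ)
   = arcsin(-0.70221·0.97125 + 0.71197·0.23808·-0.84057) = -55.53786°
λ₂ = λ₁ + atan2(sin θ sin δ cos φ₁, cos δ − sin φ₁ sin φ₂) = -7.11590°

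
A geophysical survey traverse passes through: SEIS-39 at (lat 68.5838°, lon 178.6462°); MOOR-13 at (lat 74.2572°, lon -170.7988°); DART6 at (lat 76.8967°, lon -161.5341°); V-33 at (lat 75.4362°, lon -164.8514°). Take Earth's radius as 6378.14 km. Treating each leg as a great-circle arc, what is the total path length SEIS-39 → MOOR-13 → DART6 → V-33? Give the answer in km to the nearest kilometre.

1306 km

SEIS-39→MOOR-13: c = 0.114734 rad, d = 731.79 km
MOOR-13→DART6: c = 0.061056 rad, d = 389.42 km
DART6→V-33: c = 0.028997 rad, d = 184.95 km
Total = 731.79 + 389.42 + 184.95 = 1306.16 km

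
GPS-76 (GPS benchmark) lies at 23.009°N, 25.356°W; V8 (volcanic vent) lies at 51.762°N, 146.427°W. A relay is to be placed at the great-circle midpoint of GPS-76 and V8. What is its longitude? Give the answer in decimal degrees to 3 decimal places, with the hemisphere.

66.770°W

Bx = cos φ₂ cos Δλ = -0.319429,  By = cos φ₂ sin Δλ = -0.530131
φₘ = atan2(sin φ₁ + sin φ₂, √((cos φ₁ + Bx)² + By²)) = 55.73404°
λₘ = λ₁ + atan2(By, cos φ₁ + Bx) = -66.77024°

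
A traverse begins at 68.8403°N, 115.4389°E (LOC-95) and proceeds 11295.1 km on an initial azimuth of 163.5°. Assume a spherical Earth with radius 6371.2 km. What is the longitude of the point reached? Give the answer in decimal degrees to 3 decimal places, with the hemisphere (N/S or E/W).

δ = d/R = 11295.1/6371.2 = 1.772837 rad
φ₂ = arcsin(sin φ₁ cos δ + cos φ₁ sin δ cos θ)
   = arcsin(0.93258·-0.20067 + 0.36097·0.97966·-0.95882) = -31.74929°
λ₂ = λ₁ + atan2(sin θ sin δ cos φ₁, cos δ − sin φ₁ sin φ₂) = 134.53787°

134.538°E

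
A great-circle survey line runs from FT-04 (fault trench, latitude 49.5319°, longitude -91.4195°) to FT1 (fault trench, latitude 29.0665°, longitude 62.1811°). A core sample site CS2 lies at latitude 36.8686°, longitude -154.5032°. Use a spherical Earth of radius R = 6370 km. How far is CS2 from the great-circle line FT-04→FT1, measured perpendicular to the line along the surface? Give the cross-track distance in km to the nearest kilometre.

4947 km

δ₁₃ = central angle FT-04→CS2 = 0.807239 rad  (haversine)
θ₁₃ = bearing FT-04→CS2 = 279.071°,  θ₁₂ = bearing FT-04→FT1 = 23.105°
dₓₜ = R·arcsin(sin δ₁₃ · sin(θ₁₃ − θ₁₂)) = 6370·arcsin(0.72238·sin(255.966°)) = -4946.596 km
|dₓₜ| = 4946.596 km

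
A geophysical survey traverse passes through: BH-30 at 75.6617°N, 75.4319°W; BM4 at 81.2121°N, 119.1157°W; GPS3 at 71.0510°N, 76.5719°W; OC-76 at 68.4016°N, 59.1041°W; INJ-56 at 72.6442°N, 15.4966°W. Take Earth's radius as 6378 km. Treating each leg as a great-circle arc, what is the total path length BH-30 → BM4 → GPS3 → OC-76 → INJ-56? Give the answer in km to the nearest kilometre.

BH-30→BM4: c = 0.174362 rad, d = 1112.08 km
BM4→GPS3: c = 0.240344 rad, d = 1532.92 km
GPS3→OC-76: c = 0.114789 rad, d = 732.12 km
OC-76→INJ-56: c = 0.257764 rad, d = 1644.02 km
Total = 1112.08 + 1532.92 + 732.12 + 1644.02 = 5021.14 km

5021 km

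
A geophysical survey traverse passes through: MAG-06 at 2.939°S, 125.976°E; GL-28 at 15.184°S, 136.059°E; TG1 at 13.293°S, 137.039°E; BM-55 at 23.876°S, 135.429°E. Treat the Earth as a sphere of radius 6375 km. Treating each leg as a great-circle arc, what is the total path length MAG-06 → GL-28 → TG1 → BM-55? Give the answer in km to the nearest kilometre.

3180 km

MAG-06→GL-28: c = 0.275227 rad, d = 1754.57 km
GL-28→TG1: c = 0.036934 rad, d = 235.45 km
TG1→BM-55: c = 0.186611 rad, d = 1189.65 km
Total = 1754.57 + 235.45 + 1189.65 = 3179.67 km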